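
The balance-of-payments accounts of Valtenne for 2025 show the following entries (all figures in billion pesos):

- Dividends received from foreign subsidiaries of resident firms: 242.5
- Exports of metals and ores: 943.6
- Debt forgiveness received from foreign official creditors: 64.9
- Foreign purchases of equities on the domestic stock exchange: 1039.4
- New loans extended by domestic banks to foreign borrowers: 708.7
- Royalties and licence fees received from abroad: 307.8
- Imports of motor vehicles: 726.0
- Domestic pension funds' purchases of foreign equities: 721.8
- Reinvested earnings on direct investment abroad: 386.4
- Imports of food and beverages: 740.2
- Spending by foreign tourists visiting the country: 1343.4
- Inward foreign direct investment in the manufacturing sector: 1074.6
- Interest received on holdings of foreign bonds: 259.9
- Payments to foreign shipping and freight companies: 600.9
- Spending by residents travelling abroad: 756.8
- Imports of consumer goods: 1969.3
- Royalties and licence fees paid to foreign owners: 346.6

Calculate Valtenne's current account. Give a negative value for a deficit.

-1656.2

Goods: 943.6 - 1969.3 - 726.0 - 740.2 = -2491.9
Services: -600.9 + 307.8 - 756.8 - 346.6 + 1343.4 = -53.1
Primary income: 259.9 + 242.5 + 386.4 = 888.8
Current account = (-2491.9) + (-53.1) + 888.8 = -1656.2
(Excluded from the current account — capital account: debt forgiveness received from foreign official creditors 64.9; financial account: foreign purchases of equities on the domestic stock exchange 1039.4, new loans extended by domestic banks to foreign borrowers 708.7, domestic pension funds' purchases of foreign equities 721.8, inward foreign direct investment in the manufacturing sector 1074.6.)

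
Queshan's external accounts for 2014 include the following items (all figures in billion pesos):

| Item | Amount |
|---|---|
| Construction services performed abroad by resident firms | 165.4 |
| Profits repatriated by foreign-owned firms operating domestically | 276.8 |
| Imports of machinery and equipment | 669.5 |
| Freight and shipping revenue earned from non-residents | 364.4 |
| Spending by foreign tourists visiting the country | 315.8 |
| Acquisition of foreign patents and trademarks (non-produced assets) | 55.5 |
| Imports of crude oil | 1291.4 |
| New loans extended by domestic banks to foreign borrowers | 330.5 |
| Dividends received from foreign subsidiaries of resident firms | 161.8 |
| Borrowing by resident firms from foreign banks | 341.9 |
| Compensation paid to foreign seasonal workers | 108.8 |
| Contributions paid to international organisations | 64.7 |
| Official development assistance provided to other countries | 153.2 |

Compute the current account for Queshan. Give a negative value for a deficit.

-1557.0

Goods: -1291.4 - 669.5 = -1960.9
Services: 165.4 + 315.8 + 364.4 = 845.6
Primary income: -108.8 + 161.8 - 276.8 = -223.8
Secondary income: -64.7 - 153.2 = -217.9
Current account = (-1960.9) + 845.6 + (-223.8) + (-217.9) = -1557.0
(Excluded from the current account — capital account: acquisition of foreign patents and trademarks (non-produced assets) 55.5; financial account: new loans extended by domestic banks to foreign borrowers 330.5, borrowing by resident firms from foreign banks 341.9.)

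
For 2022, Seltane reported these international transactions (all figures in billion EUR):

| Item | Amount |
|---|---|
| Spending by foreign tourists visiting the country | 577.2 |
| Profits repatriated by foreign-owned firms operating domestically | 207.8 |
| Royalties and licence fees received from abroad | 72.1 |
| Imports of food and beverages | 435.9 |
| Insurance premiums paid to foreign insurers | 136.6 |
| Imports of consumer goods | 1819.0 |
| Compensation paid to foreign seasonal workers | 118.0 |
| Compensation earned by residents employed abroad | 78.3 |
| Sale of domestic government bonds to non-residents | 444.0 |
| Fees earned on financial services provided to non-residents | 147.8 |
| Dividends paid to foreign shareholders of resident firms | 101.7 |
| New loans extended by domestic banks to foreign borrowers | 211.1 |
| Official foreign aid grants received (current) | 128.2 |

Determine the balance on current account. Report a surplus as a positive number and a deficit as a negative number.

-1815.4

Goods: -435.9 - 1819.0 = -2254.9
Services: 72.1 + 147.8 + 577.2 - 136.6 = 660.5
Primary income: -101.7 - 118.0 - 207.8 + 78.3 = -349.2
Secondary income: 128.2
Current account = (-2254.9) + 660.5 + (-349.2) + 128.2 = -1815.4
(Excluded from the current account — financial account: sale of domestic government bonds to non-residents 444.0, new loans extended by domestic banks to foreign borrowers 211.1.)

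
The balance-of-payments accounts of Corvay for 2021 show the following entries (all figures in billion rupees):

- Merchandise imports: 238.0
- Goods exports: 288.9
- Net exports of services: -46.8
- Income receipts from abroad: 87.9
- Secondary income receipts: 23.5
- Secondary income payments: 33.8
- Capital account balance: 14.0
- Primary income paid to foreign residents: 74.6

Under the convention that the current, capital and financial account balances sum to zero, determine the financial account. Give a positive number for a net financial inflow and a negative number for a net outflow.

-21.1

Goods balance = 288.9 - 238.0 = 50.9
Services balance = -46.8
Trade balance (goods + services) = 50.9 + (-46.8) = 4.1
Net primary income = 87.9 - 74.6 = 13.3
Net secondary income = 23.5 - 33.8 = -10.3
Current account = 4.1 + 13.3 + (-10.3) = 7.1
Financial account = -(7.1 + 14.0) = -21.1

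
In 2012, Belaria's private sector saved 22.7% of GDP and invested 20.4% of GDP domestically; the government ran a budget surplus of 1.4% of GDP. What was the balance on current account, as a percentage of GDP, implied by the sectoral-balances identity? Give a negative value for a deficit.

By the sectoral-balances identity, CA = (S_private - I) + (T - G).
Private balance = 22.7 - 20.4 = 2.3
Government balance (T - G) = 1.4
CA = 2.3 + 1.4 = 3.7

3.7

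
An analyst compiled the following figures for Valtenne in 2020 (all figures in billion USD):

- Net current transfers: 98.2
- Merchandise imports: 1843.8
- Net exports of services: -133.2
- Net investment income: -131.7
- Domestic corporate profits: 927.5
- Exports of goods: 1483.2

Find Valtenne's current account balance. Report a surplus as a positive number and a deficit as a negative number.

-527.3

Goods balance = 1483.2 - 1843.8 = -360.6
Services balance = -133.2
Trade balance (goods + services) = -360.6 + (-133.2) = -493.8
Net primary income = -131.7
Net secondary income = 98.2
Current account = -493.8 + (-131.7) + 98.2 = -527.3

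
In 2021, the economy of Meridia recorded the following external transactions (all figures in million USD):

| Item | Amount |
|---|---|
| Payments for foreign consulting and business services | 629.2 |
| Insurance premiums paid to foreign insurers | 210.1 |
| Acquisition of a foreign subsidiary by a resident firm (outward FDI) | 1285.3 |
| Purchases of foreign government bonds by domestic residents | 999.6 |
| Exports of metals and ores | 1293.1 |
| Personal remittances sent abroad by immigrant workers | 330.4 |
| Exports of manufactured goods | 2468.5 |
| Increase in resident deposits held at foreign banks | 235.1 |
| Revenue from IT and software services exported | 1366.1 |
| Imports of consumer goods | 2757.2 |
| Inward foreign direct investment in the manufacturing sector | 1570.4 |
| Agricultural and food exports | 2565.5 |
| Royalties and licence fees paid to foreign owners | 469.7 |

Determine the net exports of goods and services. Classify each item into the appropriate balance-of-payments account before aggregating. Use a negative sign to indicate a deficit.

Goods: 2565.5 - 2757.2 + 2468.5 + 1293.1 = 3569.9
Services: -629.2 + 1366.1 - 469.7 - 210.1 = 57.1
Trade balance = 3569.9 + 57.1 = 3627.0
(Excluded from the trade balance — financial account: acquisition of a foreign subsidiary by a resident firm (outward FDI) 1285.3, purchases of foreign government bonds by domestic residents 999.6, increase in resident deposits held at foreign banks 235.1, inward foreign direct investment in the manufacturing sector 1570.4; secondary income: personal remittances sent abroad by immigrant workers 330.4.)

3627.0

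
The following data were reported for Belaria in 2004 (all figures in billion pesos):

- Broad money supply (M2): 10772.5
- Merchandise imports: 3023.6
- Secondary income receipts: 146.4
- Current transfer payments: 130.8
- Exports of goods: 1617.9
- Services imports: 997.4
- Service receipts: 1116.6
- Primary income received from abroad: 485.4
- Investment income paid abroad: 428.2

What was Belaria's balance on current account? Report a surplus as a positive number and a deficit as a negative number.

Goods balance = 1617.9 - 3023.6 = -1405.7
Services balance = 1116.6 - 997.4 = 119.2
Trade balance (goods + services) = -1405.7 + 119.2 = -1286.5
Net primary income = 485.4 - 428.2 = 57.2
Net secondary income = 146.4 - 130.8 = 15.6
Current account = -1286.5 + 57.2 + 15.6 = -1213.7

-1213.7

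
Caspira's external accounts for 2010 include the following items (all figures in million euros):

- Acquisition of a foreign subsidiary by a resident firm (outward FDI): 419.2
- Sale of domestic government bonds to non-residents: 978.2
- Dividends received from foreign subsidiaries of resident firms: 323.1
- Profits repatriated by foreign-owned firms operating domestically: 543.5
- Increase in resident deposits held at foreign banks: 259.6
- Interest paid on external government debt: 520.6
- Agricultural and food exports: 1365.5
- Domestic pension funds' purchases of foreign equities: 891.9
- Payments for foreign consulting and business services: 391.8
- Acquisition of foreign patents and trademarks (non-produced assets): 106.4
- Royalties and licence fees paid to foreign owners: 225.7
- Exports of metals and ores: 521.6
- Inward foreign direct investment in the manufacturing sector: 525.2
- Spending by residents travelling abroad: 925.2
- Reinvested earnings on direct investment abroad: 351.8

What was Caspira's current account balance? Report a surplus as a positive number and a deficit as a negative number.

Goods: 521.6 + 1365.5 = 1887.1
Services: -925.2 - 391.8 - 225.7 = -1542.7
Primary income: -520.6 + 323.1 + 351.8 - 543.5 = -389.2
Current account = 1887.1 + (-1542.7) + (-389.2) = -44.8
(Excluded from the current account — financial account: acquisition of a foreign subsidiary by a resident firm (outward FDI) 419.2, sale of domestic government bonds to non-residents 978.2, increase in resident deposits held at foreign banks 259.6, domestic pension funds' purchases of foreign equities 891.9, inward foreign direct investment in the manufacturing sector 525.2; capital account: acquisition of foreign patents and trademarks (non-produced assets) 106.4.)

-44.8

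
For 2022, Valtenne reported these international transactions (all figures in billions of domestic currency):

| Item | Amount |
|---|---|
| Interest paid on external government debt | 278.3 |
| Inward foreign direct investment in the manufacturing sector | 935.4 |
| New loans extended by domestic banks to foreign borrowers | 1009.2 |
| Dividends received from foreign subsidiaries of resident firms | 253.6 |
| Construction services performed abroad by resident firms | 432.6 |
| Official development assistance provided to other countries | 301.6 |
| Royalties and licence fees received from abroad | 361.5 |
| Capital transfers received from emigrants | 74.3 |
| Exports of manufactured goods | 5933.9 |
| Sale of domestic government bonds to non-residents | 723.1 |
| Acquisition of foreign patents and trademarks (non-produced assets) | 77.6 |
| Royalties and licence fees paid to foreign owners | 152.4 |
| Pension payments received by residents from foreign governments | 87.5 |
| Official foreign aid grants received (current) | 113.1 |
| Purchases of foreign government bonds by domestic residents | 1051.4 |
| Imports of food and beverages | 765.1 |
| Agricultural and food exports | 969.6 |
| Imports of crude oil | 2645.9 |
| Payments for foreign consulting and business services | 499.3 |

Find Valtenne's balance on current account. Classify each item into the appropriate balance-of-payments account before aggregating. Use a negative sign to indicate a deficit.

Goods: 5933.9 + 969.6 - 765.1 - 2645.9 = 3492.5
Services: 432.6 + 361.5 - 152.4 - 499.3 = 142.4
Primary income: 253.6 - 278.3 = -24.7
Secondary income: 113.1 + 87.5 - 301.6 = -101.0
Current account = 3492.5 + 142.4 + (-24.7) + (-101.0) = 3509.2
(Excluded from the current account — financial account: inward foreign direct investment in the manufacturing sector 935.4, new loans extended by domestic banks to foreign borrowers 1009.2, sale of domestic government bonds to non-residents 723.1, purchases of foreign government bonds by domestic residents 1051.4; capital account: capital transfers received from emigrants 74.3, acquisition of foreign patents and trademarks (non-produced assets) 77.6.)

3509.2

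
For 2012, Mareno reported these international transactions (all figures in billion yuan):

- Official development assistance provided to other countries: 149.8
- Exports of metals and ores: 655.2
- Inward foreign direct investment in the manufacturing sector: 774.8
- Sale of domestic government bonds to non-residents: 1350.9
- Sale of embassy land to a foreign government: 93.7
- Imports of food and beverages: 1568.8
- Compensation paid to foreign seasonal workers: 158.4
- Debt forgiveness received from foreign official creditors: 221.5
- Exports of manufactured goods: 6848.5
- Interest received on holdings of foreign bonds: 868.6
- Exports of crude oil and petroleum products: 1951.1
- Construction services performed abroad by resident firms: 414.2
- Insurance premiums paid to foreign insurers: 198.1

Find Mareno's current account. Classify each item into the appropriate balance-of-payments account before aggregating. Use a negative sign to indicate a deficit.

8662.5

Goods: 655.2 + 6848.5 - 1568.8 + 1951.1 = 7886.0
Services: 414.2 - 198.1 = 216.1
Primary income: -158.4 + 868.6 = 710.2
Secondary income: -149.8
Current account = 7886.0 + 216.1 + 710.2 + (-149.8) = 8662.5
(Excluded from the current account — financial account: inward foreign direct investment in the manufacturing sector 774.8, sale of domestic government bonds to non-residents 1350.9; capital account: sale of embassy land to a foreign government 93.7, debt forgiveness received from foreign official creditors 221.5.)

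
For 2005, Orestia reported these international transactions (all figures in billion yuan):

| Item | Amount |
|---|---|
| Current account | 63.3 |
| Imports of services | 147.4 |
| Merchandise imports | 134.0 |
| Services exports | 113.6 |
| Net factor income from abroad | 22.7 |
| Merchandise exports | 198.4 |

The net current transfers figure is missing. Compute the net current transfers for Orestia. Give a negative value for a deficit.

Current account = goods balance + services balance + net primary income + net secondary income
Sum of the known components = 53.3
Net current transfers = CA - (known components) = 63.3 - 53.3 = 10.0

10.0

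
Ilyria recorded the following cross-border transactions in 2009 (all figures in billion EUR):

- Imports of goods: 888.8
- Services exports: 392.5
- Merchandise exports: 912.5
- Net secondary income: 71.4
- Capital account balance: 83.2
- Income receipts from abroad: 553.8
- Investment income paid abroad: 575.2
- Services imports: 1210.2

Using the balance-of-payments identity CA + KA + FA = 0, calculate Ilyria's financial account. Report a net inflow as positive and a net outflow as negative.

Goods balance = 912.5 - 888.8 = 23.7
Services balance = 392.5 - 1210.2 = -817.7
Trade balance (goods + services) = 23.7 + (-817.7) = -794.0
Net primary income = 553.8 - 575.2 = -21.4
Net secondary income = 71.4
Current account = -794.0 + (-21.4) + 71.4 = -744.0
Financial account = -(-744.0 + 83.2) = 660.8

660.8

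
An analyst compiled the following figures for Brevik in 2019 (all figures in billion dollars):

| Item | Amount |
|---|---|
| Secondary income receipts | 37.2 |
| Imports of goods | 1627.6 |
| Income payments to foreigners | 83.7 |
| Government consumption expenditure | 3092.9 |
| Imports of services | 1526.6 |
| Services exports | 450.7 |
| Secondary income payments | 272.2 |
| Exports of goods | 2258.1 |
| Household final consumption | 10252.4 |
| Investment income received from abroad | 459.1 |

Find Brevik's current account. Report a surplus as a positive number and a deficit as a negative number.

Goods balance = 2258.1 - 1627.6 = 630.5
Services balance = 450.7 - 1526.6 = -1075.9
Trade balance (goods + services) = 630.5 + (-1075.9) = -445.4
Net primary income = 459.1 - 83.7 = 375.4
Net secondary income = 37.2 - 272.2 = -235.0
Current account = -445.4 + 375.4 + (-235.0) = -305.0

-305.0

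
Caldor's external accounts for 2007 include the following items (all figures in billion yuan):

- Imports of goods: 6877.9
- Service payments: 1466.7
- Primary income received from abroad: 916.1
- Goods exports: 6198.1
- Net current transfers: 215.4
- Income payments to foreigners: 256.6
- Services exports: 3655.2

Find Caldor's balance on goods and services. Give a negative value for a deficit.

1508.7

Goods balance = 6198.1 - 6877.9 = -679.8
Services balance = 3655.2 - 1466.7 = 2188.5
Trade balance (goods + services) = -679.8 + 2188.5 = 1508.7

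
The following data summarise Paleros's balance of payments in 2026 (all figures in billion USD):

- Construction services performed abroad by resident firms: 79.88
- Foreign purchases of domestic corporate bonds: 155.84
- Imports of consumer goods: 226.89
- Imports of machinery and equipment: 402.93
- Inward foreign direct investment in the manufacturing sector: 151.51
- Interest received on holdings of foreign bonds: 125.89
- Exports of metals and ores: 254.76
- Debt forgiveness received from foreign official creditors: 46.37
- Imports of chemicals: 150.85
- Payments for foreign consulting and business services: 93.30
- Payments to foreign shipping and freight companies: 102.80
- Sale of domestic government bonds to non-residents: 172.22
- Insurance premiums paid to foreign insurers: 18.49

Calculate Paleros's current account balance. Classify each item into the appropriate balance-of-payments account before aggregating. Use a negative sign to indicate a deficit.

-534.73

Goods: -226.89 - 402.93 + 254.76 - 150.85 = -525.91
Services: -18.49 - 93.30 - 102.80 + 79.88 = -134.71
Primary income: 125.89
Current account = (-525.91) + (-134.71) + 125.89 = -534.73
(Excluded from the current account — financial account: foreign purchases of domestic corporate bonds 155.84, inward foreign direct investment in the manufacturing sector 151.51, sale of domestic government bonds to non-residents 172.22; capital account: debt forgiveness received from foreign official creditors 46.37.)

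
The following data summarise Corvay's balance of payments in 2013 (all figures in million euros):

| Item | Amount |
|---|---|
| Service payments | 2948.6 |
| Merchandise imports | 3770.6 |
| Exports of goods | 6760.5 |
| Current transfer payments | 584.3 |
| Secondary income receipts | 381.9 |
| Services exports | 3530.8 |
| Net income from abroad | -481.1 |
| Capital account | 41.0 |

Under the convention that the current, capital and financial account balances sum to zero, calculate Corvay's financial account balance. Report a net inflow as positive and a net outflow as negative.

Goods balance = 6760.5 - 3770.6 = 2989.9
Services balance = 3530.8 - 2948.6 = 582.2
Trade balance (goods + services) = 2989.9 + 582.2 = 3572.1
Net primary income = -481.1
Net secondary income = 381.9 - 584.3 = -202.4
Current account = 3572.1 + (-481.1) + (-202.4) = 2888.6
Financial account = -(2888.6 + 41.0) = -2929.6

-2929.6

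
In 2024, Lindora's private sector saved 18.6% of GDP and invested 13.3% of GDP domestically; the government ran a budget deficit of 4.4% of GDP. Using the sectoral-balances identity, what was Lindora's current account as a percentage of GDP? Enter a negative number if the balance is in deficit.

By the sectoral-balances identity, CA = (S_private - I) + (T - G).
Private balance = 18.6 - 13.3 = 5.3
Government balance (T - G) = -4.4
CA = 5.3 + (-4.4) = 0.9

0.9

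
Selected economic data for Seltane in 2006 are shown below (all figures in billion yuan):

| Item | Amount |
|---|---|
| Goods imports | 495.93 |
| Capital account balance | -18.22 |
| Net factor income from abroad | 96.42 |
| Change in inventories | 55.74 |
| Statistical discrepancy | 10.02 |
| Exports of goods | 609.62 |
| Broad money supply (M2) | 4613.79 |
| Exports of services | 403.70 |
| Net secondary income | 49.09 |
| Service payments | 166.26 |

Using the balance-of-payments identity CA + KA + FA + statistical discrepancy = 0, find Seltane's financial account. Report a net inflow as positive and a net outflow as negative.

-488.44

Goods balance = 609.62 - 495.93 = 113.69
Services balance = 403.70 - 166.26 = 237.44
Trade balance (goods + services) = 113.69 + 237.44 = 351.13
Net primary income = 96.42
Net secondary income = 49.09
Current account = 351.13 + 96.42 + 49.09 = 496.64
Financial account = -(496.64 + (-18.22) + 10.02) = -488.44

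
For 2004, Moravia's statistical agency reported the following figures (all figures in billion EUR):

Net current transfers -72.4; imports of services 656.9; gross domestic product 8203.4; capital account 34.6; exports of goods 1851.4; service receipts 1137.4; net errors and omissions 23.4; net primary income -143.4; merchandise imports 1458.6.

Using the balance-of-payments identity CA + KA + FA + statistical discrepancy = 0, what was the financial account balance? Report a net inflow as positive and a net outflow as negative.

Goods balance = 1851.4 - 1458.6 = 392.8
Services balance = 1137.4 - 656.9 = 480.5
Trade balance (goods + services) = 392.8 + 480.5 = 873.3
Net primary income = -143.4
Net secondary income = -72.4
Current account = 873.3 + (-143.4) + (-72.4) = 657.5
Financial account = -(657.5 + 34.6 + 23.4) = -715.5

-715.5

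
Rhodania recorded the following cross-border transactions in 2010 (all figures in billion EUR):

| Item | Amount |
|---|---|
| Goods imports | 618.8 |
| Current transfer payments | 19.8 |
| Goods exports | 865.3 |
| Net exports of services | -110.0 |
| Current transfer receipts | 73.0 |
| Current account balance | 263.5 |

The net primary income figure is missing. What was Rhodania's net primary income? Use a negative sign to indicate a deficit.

73.8

Current account = goods balance + services balance + net primary income + net secondary income
Sum of the known components = 189.7
Net primary income = CA - (known components) = 263.5 - 189.7 = 73.8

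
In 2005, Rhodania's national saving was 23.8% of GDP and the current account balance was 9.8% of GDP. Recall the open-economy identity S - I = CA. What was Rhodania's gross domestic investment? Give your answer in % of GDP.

I = S - CA = 23.8 - 9.8 = 14.0

14.0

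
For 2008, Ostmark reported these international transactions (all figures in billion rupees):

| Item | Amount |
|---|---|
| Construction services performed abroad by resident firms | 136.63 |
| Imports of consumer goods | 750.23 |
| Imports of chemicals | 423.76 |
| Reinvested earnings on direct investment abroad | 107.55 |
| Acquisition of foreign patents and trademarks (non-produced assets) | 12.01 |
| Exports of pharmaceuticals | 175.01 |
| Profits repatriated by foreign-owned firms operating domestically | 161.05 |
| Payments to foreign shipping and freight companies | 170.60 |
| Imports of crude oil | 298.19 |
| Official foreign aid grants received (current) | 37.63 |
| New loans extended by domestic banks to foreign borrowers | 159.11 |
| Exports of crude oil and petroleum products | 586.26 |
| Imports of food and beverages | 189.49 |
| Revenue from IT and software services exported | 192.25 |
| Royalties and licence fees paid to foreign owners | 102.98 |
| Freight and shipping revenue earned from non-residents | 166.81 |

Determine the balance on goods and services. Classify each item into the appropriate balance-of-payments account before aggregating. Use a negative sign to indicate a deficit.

Goods: -750.23 - 189.49 + 175.01 + 586.26 - 298.19 - 423.76 = -900.40
Services: -102.98 + 192.25 + 136.63 - 170.60 + 166.81 = 222.11
Trade balance = -900.40 + 222.11 = -678.29
(Excluded from the trade balance — primary income: reinvested earnings on direct investment abroad 107.55, profits repatriated by foreign-owned firms operating domestically 161.05; capital account: acquisition of foreign patents and trademarks (non-produced assets) 12.01; secondary income: official foreign aid grants received (current) 37.63; financial account: new loans extended by domestic banks to foreign borrowers 159.11.)

-678.29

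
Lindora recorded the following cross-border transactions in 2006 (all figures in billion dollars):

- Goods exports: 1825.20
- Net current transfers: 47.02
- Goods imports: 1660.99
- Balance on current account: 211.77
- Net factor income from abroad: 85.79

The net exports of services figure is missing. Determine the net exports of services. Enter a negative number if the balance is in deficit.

-85.25

Current account = goods balance + services balance + net primary income + net secondary income
Sum of the known components = 297.02
Net exports of services = CA - (known components) = 211.77 - 297.02 = -85.25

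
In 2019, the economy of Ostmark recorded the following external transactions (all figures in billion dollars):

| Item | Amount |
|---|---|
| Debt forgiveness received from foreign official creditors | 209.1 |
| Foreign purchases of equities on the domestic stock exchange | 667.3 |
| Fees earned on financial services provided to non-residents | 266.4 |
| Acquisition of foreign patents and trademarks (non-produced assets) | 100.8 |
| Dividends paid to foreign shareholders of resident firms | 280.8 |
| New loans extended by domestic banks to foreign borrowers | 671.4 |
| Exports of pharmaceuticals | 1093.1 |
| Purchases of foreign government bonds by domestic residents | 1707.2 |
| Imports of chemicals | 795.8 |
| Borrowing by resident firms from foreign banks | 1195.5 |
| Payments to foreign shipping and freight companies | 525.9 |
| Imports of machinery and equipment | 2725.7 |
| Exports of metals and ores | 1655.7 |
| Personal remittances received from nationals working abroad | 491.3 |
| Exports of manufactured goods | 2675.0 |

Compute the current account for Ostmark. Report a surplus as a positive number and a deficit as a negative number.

Goods: 1093.1 - 795.8 + 2675.0 + 1655.7 - 2725.7 = 1902.3
Services: -525.9 + 266.4 = -259.5
Primary income: -280.8
Secondary income: 491.3
Current account = 1902.3 + (-259.5) + (-280.8) + 491.3 = 1853.3
(Excluded from the current account — capital account: debt forgiveness received from foreign official creditors 209.1, acquisition of foreign patents and trademarks (non-produced assets) 100.8; financial account: foreign purchases of equities on the domestic stock exchange 667.3, new loans extended by domestic banks to foreign borrowers 671.4, purchases of foreign government bonds by domestic residents 1707.2, borrowing by resident firms from foreign banks 1195.5.)

1853.3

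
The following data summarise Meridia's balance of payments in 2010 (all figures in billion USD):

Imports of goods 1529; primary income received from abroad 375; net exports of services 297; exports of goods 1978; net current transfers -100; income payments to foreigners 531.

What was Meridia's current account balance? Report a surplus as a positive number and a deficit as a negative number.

490

Goods balance = 1978 - 1529 = 449
Services balance = 297
Trade balance (goods + services) = 449 + 297 = 746
Net primary income = 375 - 531 = -156
Net secondary income = -100
Current account = 746 + (-156) + (-100) = 490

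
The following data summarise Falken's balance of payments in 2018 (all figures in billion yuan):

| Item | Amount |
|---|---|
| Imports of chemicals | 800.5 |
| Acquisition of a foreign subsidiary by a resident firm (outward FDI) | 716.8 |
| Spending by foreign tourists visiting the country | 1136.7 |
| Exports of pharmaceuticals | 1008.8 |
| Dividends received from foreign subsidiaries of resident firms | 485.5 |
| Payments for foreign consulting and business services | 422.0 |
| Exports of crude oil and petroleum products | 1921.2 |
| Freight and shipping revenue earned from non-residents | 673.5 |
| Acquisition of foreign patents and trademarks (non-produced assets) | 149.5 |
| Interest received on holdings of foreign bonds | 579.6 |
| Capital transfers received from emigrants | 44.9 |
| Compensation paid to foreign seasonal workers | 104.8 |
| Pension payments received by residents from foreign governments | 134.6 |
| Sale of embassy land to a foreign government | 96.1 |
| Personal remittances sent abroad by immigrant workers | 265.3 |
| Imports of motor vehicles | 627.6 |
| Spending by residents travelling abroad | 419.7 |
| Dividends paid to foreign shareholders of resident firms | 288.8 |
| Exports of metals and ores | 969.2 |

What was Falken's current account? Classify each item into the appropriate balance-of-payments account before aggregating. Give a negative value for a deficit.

3980.4

Goods: -800.5 - 627.6 + 1921.2 + 969.2 + 1008.8 = 2471.1
Services: -419.7 + 673.5 - 422.0 + 1136.7 = 968.5
Primary income: -288.8 + 579.6 + 485.5 - 104.8 = 671.5
Secondary income: 134.6 - 265.3 = -130.7
Current account = 2471.1 + 968.5 + 671.5 + (-130.7) = 3980.4
(Excluded from the current account — financial account: acquisition of a foreign subsidiary by a resident firm (outward FDI) 716.8; capital account: acquisition of foreign patents and trademarks (non-produced assets) 149.5, capital transfers received from emigrants 44.9, sale of embassy land to a foreign government 96.1.)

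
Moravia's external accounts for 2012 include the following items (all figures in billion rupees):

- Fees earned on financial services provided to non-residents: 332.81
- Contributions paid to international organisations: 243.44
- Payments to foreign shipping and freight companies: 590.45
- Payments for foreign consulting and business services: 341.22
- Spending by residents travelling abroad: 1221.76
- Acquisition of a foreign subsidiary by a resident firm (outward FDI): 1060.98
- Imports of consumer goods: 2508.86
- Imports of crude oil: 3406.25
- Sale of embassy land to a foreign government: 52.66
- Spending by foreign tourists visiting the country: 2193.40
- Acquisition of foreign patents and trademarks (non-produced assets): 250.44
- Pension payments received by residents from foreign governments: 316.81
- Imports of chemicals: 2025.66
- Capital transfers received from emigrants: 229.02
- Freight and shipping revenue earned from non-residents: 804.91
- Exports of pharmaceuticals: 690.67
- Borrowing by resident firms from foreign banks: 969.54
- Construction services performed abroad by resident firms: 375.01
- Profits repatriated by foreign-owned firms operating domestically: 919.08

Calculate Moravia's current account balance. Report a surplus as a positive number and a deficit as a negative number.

-6543.11

Goods: -2508.86 - 2025.66 - 3406.25 + 690.67 = -7250.10
Services: 804.91 + 332.81 + 375.01 - 341.22 - 1221.76 - 590.45 + 2193.40 = 1552.70
Primary income: -919.08
Secondary income: -243.44 + 316.81 = 73.37
Current account = (-7250.10) + 1552.70 + (-919.08) + 73.37 = -6543.11
(Excluded from the current account — financial account: acquisition of a foreign subsidiary by a resident firm (outward FDI) 1060.98, borrowing by resident firms from foreign banks 969.54; capital account: sale of embassy land to a foreign government 52.66, acquisition of foreign patents and trademarks (non-produced assets) 250.44, capital transfers received from emigrants 229.02.)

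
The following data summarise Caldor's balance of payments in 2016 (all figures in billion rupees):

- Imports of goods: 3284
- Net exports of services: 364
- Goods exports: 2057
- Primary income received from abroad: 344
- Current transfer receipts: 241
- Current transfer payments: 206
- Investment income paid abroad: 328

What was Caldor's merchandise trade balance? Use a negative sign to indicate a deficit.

Goods balance = 2057 - 3284 = -1227

-1227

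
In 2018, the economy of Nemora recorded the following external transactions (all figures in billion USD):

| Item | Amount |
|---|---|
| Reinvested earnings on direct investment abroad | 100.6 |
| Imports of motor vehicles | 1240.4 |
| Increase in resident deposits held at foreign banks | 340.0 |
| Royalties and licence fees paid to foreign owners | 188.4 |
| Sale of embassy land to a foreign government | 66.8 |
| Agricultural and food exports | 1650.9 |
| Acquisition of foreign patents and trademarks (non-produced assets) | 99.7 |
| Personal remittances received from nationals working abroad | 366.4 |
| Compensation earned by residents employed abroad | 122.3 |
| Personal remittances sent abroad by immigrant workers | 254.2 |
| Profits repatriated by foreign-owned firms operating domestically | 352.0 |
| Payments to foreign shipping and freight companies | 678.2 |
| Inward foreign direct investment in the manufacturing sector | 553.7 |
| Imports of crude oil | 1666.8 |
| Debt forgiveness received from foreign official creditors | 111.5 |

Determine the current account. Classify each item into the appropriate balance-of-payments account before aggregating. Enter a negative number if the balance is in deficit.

Goods: -1666.8 - 1240.4 + 1650.9 = -1256.3
Services: -188.4 - 678.2 = -866.6
Primary income: 100.6 - 352.0 + 122.3 = -129.1
Secondary income: -254.2 + 366.4 = 112.2
Current account = (-1256.3) + (-866.6) + (-129.1) + 112.2 = -2139.8
(Excluded from the current account — financial account: increase in resident deposits held at foreign banks 340.0, inward foreign direct investment in the manufacturing sector 553.7; capital account: sale of embassy land to a foreign government 66.8, acquisition of foreign patents and trademarks (non-produced assets) 99.7, debt forgiveness received from foreign official creditors 111.5.)

-2139.8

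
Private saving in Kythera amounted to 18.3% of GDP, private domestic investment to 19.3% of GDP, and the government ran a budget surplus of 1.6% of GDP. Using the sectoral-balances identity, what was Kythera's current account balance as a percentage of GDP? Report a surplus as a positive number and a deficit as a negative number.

By the sectoral-balances identity, CA = (S_private - I) + (T - G).
Private balance = 18.3 - 19.3 = -1.0
Government balance (T - G) = 1.6
CA = -1.0 + 1.6 = 0.6

0.6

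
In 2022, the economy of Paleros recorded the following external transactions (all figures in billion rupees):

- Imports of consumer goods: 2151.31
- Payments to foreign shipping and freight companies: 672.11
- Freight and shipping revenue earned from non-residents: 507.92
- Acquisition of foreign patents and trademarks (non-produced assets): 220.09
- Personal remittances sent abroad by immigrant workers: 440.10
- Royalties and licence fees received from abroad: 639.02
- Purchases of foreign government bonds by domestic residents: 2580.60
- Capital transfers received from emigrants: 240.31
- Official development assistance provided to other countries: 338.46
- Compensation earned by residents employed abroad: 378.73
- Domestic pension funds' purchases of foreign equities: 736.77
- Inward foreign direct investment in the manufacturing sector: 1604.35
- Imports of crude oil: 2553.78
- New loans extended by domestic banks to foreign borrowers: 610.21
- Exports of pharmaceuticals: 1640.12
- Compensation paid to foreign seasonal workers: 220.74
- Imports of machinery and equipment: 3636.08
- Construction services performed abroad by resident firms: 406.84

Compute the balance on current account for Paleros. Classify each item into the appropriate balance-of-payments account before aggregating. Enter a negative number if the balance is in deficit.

-6439.95

Goods: 1640.12 - 3636.08 - 2553.78 - 2151.31 = -6701.05
Services: 639.02 + 507.92 + 406.84 - 672.11 = 881.67
Primary income: 378.73 - 220.74 = 157.99
Secondary income: -338.46 - 440.10 = -778.56
Current account = (-6701.05) + 881.67 + 157.99 + (-778.56) = -6439.95
(Excluded from the current account — capital account: acquisition of foreign patents and trademarks (non-produced assets) 220.09, capital transfers received from emigrants 240.31; financial account: purchases of foreign government bonds by domestic residents 2580.60, domestic pension funds' purchases of foreign equities 736.77, inward foreign direct investment in the manufacturing sector 1604.35, new loans extended by domestic banks to foreign borrowers 610.21.)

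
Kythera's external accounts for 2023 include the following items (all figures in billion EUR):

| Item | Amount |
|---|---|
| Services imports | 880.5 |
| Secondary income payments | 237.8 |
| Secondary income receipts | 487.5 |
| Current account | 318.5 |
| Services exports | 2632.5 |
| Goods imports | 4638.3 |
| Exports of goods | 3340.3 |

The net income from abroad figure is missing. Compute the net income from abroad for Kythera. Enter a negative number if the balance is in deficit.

Current account = goods balance + services balance + net primary income + net secondary income
Sum of the known components = 703.7
Net income from abroad = CA - (known components) = 318.5 - 703.7 = -385.2

-385.2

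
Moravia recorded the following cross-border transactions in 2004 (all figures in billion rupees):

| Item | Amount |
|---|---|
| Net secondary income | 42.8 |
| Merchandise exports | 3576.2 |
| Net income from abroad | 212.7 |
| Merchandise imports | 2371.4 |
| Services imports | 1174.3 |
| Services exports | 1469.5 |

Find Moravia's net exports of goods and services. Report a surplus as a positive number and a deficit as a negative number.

1500.0

Goods balance = 3576.2 - 2371.4 = 1204.8
Services balance = 1469.5 - 1174.3 = 295.2
Trade balance (goods + services) = 1204.8 + 295.2 = 1500.0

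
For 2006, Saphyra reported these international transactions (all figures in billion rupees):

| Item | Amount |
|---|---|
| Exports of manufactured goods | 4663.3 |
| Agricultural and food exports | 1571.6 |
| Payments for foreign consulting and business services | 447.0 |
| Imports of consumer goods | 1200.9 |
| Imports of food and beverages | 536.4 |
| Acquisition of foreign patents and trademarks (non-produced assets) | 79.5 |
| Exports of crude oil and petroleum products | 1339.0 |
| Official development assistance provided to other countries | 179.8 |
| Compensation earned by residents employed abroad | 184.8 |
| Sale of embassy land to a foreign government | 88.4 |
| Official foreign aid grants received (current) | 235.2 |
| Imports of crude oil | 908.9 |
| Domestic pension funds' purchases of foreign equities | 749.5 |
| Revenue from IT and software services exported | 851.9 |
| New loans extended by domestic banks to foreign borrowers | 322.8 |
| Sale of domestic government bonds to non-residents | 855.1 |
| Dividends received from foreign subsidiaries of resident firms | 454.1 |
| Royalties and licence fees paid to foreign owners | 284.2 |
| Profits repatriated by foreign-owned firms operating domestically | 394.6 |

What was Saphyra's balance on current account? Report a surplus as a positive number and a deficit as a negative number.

Goods: 1571.6 - 536.4 + 1339.0 - 1200.9 + 4663.3 - 908.9 = 4927.7
Services: 851.9 - 284.2 - 447.0 = 120.7
Primary income: 184.8 - 394.6 + 454.1 = 244.3
Secondary income: 235.2 - 179.8 = 55.4
Current account = 4927.7 + 120.7 + 244.3 + 55.4 = 5348.1
(Excluded from the current account — capital account: acquisition of foreign patents and trademarks (non-produced assets) 79.5, sale of embassy land to a foreign government 88.4; financial account: domestic pension funds' purchases of foreign equities 749.5, new loans extended by domestic banks to foreign borrowers 322.8, sale of domestic government bonds to non-residents 855.1.)

5348.1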